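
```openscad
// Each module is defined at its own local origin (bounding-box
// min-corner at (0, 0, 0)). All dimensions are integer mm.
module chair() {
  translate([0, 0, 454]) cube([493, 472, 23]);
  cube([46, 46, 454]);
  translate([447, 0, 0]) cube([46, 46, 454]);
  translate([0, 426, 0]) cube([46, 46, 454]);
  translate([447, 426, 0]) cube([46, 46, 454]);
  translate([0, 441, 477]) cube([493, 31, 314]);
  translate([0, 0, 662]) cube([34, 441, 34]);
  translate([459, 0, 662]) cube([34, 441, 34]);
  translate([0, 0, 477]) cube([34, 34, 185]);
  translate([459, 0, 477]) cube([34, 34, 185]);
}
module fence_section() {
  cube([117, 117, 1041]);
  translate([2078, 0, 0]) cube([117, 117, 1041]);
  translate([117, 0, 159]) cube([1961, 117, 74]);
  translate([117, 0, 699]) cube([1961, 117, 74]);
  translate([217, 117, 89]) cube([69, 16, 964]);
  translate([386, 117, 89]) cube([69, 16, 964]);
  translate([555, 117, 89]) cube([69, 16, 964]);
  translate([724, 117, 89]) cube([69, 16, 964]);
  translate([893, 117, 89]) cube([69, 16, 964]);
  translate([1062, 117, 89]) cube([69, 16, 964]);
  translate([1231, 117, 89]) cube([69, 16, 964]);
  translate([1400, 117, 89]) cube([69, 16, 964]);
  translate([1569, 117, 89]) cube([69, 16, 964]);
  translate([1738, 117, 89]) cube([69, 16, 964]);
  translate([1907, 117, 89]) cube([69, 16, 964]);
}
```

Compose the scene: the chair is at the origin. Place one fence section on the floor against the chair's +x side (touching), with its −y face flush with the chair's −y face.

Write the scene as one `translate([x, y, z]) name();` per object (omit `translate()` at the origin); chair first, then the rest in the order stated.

chair();
translate([493, 0, 0]) fence_section();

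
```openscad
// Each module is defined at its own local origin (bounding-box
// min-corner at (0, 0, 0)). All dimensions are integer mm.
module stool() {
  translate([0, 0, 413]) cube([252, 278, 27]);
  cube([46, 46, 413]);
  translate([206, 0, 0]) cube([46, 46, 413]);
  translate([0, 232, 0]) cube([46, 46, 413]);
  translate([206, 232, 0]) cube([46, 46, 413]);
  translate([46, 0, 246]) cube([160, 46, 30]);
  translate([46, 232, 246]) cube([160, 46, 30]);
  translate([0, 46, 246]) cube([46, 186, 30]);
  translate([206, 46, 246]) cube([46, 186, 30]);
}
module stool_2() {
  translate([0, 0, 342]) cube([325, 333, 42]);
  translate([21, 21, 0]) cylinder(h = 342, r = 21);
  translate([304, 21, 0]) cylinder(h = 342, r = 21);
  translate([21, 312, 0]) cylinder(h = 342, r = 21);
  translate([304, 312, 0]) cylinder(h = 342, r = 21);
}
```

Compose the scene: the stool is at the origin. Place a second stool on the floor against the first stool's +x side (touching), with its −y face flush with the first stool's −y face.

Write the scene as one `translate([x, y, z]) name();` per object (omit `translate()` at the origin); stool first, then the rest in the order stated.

stool();
translate([252, 0, 0]) stool_2();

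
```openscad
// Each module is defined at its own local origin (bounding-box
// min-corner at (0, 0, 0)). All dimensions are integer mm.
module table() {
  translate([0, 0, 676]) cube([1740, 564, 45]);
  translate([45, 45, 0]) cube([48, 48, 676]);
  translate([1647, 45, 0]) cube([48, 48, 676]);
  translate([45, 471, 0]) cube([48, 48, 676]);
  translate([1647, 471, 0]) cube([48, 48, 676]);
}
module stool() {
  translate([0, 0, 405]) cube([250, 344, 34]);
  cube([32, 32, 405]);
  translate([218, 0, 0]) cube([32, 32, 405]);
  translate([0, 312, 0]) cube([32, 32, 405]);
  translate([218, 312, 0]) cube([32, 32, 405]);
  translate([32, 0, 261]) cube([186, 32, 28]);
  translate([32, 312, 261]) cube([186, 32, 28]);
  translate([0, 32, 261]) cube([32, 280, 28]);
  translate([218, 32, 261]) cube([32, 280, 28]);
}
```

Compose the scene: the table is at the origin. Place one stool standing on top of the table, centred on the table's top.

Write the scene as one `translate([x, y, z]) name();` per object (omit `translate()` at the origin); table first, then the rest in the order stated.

table();
translate([745, 110, 721]) stool();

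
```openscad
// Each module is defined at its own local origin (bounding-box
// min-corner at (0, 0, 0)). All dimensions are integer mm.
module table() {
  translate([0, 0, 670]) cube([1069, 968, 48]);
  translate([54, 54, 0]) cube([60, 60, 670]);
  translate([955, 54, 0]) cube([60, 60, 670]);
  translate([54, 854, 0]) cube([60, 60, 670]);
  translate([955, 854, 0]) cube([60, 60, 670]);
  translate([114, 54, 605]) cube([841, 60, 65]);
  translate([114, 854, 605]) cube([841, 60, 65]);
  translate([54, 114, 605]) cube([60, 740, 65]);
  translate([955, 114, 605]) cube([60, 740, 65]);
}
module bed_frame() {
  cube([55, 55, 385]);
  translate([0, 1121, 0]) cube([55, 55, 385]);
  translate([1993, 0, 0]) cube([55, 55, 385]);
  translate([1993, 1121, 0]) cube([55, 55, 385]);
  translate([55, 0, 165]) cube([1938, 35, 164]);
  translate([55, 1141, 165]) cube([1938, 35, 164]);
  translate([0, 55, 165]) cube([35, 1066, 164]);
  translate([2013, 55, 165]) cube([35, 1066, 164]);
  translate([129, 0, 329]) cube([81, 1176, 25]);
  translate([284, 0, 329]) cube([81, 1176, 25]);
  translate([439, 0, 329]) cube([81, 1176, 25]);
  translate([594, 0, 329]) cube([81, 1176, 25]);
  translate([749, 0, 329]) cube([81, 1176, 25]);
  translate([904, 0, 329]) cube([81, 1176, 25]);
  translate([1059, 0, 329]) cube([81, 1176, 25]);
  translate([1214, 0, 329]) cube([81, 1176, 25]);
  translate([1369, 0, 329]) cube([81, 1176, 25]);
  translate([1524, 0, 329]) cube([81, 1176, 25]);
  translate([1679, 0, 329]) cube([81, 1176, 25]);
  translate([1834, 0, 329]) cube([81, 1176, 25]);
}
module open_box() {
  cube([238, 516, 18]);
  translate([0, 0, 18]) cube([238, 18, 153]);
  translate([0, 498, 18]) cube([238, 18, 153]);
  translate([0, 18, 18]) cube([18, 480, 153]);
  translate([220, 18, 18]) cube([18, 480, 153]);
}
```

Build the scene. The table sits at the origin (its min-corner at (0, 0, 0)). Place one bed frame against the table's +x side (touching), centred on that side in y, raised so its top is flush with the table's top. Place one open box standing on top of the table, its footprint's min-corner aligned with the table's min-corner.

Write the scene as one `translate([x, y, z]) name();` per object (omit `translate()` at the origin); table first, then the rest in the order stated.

table();
translate([1069, -104, 333]) bed_frame();
translate([0, 0, 718]) open_box();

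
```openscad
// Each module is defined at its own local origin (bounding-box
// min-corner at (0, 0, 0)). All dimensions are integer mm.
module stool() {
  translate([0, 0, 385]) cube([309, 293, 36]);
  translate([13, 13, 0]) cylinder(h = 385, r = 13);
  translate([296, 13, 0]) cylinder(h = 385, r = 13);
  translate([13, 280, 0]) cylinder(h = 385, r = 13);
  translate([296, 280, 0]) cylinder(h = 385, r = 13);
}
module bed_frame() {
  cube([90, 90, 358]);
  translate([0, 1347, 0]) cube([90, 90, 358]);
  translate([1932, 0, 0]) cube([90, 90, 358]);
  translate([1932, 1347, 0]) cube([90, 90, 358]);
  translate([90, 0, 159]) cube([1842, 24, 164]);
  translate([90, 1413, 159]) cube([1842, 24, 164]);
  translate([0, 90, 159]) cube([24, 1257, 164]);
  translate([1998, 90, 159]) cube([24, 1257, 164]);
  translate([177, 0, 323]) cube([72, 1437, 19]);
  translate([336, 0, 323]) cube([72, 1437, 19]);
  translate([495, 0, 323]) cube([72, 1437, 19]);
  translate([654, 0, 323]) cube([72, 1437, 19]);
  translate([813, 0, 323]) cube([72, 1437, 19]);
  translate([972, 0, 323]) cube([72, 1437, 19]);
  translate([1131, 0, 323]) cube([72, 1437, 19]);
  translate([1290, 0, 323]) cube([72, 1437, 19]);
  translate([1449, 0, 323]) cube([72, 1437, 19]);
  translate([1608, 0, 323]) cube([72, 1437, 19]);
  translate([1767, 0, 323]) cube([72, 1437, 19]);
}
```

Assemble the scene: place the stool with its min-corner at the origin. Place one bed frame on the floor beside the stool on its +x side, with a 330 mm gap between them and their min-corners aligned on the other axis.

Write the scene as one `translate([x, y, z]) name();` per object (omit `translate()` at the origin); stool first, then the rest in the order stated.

stool();
translate([639, 0, 0]) bed_frame();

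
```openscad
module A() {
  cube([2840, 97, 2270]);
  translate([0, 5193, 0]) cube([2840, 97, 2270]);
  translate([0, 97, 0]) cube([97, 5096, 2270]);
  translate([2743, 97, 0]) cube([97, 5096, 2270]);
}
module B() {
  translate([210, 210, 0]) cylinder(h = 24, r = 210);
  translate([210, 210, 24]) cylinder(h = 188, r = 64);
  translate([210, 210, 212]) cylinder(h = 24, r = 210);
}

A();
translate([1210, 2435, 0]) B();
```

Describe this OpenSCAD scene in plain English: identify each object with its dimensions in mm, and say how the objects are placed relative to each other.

A is a box-shaped house frame (walls only): outside footprint 2840×5290 mm, wall height 2270 mm, wall thickness 97 mm. The two y-facing walls run the full x-width; the two x-facing walls fit between the inner faces of the y-facing walls.

B is a spool: two coaxial disc flanges of radius 210 mm and thickness 24 mm, joined by a core cylinder of radius 64 mm and height 188 mm. The lower flange rests on z = 0 and the three cylinders share a vertical axis.

The spool sits inside the house frame, centred.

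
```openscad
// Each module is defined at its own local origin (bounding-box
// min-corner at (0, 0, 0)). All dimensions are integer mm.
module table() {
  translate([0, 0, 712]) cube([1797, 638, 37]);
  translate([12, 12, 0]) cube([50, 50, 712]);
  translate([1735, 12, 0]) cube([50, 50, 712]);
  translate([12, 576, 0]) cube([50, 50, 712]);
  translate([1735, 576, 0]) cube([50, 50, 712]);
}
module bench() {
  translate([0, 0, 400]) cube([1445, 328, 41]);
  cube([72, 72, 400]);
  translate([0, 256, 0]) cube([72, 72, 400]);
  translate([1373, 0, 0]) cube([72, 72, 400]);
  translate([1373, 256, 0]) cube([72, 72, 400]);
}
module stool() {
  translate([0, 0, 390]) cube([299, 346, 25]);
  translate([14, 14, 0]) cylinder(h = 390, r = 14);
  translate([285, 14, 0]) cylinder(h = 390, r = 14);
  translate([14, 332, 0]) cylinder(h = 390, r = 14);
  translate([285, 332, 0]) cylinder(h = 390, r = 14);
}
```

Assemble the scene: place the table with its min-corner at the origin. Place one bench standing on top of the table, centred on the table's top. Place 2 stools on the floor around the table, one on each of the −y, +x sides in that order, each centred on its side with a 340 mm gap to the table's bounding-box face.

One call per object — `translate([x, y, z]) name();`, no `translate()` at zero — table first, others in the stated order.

table();
translate([176, 155, 749]) bench();
translate([749, -686, 0]) stool();
translate([2137, 146, 0]) stool();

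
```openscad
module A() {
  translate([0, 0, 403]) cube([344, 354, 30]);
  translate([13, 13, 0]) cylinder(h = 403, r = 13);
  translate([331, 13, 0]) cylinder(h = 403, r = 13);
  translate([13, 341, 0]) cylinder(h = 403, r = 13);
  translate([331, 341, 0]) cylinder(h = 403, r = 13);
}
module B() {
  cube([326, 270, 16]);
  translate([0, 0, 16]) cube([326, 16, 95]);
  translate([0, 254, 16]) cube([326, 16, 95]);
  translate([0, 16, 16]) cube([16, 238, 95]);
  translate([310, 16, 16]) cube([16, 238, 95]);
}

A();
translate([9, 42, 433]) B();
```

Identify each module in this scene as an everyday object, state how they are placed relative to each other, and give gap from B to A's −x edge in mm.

The open box's min-x is at 9; the stool's min-x is 0; gap = 9 mm.

A is a stool. B is an open box. The open box is on top of the stool, centred. The gap from the open box to the stool's −x edge is 9 mm.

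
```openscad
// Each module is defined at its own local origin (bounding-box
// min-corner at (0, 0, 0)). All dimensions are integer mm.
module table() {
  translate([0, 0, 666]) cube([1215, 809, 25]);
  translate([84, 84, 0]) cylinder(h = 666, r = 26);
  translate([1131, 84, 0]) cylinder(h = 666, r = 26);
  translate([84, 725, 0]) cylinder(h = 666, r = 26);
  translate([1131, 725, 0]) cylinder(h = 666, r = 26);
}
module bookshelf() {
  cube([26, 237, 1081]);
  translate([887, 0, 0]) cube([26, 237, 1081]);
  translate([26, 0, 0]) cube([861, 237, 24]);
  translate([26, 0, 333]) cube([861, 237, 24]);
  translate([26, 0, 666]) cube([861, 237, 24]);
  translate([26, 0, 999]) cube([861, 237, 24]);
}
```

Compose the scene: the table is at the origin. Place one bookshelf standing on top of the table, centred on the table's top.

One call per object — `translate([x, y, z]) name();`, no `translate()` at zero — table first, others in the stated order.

table();
translate([151, 286, 691]) bookshelf();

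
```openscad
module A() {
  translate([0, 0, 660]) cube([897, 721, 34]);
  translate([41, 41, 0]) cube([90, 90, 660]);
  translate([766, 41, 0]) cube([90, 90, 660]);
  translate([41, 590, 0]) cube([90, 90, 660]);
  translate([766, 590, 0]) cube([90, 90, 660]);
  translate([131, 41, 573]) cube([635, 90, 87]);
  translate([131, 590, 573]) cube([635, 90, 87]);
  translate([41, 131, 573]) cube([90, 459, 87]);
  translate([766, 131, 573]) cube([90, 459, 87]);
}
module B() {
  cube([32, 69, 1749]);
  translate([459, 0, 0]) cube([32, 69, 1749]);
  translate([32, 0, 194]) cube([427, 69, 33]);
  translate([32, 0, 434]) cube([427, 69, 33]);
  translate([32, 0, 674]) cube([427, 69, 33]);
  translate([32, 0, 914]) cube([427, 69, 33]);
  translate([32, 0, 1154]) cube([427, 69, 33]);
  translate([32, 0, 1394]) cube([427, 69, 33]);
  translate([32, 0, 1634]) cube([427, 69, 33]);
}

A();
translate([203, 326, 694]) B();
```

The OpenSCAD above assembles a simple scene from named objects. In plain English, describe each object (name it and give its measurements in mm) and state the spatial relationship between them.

A is a rectangular dining table. The top is 897×721×34 mm with its upper surface at z = 694 mm. It stands on four 90×90 mm square legs, each inset 41 mm from the nearest pair of top edges, running from the floor to the underside of the top. Four apron rails, 90 mm thick and 87 mm tall, run between adjacent legs with their top edges flush with the underside of the top and their outer faces flush with the legs' outer faces.

B is a straight ladder. Two 32×69 mm vertical rails, 1749 mm tall, stand 491 mm apart (outside-to-outside) with their front faces coplanar on the −y side. 7 rungs, each 69 mm deep and 33 mm tall, span between the inner faces of the rails, front faces flush with the rails. The lowest rung's underside is at z = 194 mm and rungs are spaced 240 mm apart (underside to underside).

The ladder is on top of the table, centred.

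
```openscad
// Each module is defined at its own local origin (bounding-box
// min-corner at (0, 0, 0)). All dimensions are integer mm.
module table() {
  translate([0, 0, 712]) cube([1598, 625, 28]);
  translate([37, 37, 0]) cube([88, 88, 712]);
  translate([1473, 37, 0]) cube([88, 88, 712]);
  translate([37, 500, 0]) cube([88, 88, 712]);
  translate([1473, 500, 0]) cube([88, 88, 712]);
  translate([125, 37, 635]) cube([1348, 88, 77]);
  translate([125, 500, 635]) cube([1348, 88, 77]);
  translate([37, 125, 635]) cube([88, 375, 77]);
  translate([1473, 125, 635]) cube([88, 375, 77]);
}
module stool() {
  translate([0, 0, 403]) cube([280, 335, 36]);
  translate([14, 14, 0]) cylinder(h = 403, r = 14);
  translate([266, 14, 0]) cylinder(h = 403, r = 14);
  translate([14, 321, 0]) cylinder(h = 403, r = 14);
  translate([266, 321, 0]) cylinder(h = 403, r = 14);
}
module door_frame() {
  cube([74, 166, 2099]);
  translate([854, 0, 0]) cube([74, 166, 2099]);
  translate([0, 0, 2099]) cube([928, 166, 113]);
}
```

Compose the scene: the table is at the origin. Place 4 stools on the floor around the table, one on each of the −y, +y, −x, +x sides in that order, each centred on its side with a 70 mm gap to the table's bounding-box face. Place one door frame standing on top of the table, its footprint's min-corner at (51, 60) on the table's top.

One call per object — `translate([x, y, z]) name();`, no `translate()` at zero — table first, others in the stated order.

table();
translate([659, -405, 0]) stool();
translate([659, 695, 0]) stool();
translate([-350, 145, 0]) stool();
translate([1668, 145, 0]) stool();
translate([51, 60, 740]) door_frame();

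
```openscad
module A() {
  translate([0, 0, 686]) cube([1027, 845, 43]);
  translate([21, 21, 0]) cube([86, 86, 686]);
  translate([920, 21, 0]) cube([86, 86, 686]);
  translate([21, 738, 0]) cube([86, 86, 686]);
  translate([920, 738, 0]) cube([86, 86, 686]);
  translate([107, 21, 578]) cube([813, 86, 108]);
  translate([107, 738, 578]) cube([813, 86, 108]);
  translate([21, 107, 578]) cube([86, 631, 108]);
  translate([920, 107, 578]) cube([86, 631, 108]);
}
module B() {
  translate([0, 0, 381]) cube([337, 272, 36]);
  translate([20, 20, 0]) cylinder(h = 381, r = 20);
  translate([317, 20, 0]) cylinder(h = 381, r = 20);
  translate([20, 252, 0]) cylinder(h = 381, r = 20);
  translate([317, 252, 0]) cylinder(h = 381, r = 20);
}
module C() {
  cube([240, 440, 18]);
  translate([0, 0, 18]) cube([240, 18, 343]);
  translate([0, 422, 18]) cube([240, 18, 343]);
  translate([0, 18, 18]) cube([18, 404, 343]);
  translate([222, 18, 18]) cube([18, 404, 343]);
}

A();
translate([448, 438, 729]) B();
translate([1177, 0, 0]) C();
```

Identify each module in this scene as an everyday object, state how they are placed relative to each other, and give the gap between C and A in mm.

A is a table. B is a stool. C is an open box. The stool is on top of the table. The open box is on the floor beside the table on its +x side. The gap between the open box and the table is 150 mm.

The open box's nearest face is 150 mm from the table's +x face.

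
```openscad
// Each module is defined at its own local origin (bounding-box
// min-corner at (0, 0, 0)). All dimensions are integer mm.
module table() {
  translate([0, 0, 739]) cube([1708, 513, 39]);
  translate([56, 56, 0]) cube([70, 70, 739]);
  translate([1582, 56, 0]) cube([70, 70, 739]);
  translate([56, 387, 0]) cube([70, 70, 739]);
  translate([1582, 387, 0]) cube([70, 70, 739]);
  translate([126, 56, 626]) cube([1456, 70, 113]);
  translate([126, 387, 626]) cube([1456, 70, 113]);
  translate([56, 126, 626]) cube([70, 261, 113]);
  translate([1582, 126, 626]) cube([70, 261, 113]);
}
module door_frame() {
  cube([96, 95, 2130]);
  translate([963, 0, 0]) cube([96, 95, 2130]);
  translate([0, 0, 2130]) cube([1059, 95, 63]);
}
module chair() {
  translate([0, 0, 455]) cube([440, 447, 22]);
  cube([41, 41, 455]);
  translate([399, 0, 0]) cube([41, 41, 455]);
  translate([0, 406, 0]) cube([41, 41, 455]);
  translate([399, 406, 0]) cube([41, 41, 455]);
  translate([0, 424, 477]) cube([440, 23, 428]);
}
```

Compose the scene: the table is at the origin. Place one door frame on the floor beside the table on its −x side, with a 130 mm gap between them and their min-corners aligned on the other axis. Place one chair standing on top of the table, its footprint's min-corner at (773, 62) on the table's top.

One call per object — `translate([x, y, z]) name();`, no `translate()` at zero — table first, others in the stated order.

table();
translate([-1189, 0, 0]) door_frame();
translate([773, 62, 778]) chair();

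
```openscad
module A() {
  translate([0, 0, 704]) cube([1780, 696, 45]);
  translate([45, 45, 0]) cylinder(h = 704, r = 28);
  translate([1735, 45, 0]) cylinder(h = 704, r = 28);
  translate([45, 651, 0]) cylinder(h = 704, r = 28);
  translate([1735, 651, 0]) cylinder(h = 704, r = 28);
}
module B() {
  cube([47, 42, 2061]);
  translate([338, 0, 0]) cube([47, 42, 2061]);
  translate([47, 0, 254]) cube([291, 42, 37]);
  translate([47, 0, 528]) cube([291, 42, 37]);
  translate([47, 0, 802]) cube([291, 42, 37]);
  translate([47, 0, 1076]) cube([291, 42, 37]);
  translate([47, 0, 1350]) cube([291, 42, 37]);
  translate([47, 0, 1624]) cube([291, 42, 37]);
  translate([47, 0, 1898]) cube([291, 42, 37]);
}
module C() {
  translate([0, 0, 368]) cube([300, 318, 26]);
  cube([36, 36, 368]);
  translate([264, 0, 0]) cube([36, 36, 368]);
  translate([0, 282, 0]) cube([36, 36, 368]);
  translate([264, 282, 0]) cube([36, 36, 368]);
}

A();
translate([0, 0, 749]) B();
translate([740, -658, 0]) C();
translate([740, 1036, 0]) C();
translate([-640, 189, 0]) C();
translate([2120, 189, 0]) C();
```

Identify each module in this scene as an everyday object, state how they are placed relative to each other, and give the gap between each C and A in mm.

Each stool's nearest face is 340 mm from the table's bounding box.

A is a table. B is a ladder. C is a stool. The ladder is on top of the table. Four stools sit around the table at the −y, +y, −x, +x sides. The gap between each stool and the table is 340 mm.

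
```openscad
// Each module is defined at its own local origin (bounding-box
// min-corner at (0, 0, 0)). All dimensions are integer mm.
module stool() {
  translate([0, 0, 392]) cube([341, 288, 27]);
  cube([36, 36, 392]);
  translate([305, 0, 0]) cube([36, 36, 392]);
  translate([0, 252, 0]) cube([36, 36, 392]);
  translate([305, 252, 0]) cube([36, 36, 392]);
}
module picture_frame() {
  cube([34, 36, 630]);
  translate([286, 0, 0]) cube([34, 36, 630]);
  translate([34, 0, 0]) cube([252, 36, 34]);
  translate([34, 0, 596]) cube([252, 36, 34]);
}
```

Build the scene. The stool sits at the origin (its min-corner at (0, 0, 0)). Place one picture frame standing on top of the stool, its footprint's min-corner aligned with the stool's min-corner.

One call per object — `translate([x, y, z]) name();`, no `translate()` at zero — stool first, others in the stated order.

stool();
translate([0, 0, 419]) picture_frame();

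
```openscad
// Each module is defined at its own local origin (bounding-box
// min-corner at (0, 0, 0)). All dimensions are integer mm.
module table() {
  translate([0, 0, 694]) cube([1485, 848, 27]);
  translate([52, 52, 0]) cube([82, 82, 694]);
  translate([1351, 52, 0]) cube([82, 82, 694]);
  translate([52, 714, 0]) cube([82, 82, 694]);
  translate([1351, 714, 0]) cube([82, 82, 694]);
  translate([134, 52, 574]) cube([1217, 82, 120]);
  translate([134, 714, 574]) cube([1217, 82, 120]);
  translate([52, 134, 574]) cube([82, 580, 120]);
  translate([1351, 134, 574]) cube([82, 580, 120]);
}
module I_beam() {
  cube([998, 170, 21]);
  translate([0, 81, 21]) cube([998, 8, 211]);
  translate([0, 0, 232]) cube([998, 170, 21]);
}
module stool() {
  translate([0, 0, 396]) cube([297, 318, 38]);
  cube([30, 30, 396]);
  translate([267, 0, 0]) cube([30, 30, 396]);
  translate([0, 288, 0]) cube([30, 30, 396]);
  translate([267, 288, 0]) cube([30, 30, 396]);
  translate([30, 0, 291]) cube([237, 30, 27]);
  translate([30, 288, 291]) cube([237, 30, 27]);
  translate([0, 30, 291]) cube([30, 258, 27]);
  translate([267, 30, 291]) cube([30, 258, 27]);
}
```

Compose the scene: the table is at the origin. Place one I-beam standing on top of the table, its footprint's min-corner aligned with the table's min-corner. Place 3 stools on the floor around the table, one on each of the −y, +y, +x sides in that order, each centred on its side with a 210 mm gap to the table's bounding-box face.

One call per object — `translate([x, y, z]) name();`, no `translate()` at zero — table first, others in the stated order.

table();
translate([0, 0, 721]) I_beam();
translate([594, -528, 0]) stool();
translate([594, 1058, 0]) stool();
translate([1695, 265, 0]) stool();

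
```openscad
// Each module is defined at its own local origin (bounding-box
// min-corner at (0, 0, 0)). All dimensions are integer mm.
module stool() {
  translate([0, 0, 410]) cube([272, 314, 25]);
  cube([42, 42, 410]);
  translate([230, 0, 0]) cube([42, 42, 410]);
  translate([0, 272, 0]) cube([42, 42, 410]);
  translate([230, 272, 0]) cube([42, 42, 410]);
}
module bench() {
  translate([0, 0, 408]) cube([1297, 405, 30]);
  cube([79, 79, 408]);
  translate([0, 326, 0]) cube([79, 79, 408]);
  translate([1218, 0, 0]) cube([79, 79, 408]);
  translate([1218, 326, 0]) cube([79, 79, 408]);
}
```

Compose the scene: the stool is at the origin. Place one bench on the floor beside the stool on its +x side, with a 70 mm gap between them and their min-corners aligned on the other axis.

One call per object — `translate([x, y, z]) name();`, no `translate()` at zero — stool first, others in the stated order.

stool();
translate([342, 0, 0]) bench();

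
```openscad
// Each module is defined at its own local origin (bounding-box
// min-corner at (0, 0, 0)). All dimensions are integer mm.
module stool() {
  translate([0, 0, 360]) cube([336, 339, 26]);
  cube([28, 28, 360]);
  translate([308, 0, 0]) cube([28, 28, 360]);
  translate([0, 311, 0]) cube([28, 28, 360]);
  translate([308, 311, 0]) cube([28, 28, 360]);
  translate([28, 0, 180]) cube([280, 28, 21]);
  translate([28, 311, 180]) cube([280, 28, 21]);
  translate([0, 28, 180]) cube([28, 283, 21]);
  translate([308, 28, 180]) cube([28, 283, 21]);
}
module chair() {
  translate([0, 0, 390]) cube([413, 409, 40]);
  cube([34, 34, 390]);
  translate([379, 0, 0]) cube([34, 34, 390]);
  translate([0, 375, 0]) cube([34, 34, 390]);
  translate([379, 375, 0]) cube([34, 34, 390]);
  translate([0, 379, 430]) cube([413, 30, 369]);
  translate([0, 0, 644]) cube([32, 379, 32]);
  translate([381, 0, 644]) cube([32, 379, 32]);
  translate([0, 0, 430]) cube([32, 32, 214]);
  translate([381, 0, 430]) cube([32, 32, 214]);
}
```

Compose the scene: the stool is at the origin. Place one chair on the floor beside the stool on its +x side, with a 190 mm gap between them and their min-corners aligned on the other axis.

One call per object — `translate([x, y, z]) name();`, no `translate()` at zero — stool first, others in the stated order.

stool();
translate([526, 0, 0]) chair();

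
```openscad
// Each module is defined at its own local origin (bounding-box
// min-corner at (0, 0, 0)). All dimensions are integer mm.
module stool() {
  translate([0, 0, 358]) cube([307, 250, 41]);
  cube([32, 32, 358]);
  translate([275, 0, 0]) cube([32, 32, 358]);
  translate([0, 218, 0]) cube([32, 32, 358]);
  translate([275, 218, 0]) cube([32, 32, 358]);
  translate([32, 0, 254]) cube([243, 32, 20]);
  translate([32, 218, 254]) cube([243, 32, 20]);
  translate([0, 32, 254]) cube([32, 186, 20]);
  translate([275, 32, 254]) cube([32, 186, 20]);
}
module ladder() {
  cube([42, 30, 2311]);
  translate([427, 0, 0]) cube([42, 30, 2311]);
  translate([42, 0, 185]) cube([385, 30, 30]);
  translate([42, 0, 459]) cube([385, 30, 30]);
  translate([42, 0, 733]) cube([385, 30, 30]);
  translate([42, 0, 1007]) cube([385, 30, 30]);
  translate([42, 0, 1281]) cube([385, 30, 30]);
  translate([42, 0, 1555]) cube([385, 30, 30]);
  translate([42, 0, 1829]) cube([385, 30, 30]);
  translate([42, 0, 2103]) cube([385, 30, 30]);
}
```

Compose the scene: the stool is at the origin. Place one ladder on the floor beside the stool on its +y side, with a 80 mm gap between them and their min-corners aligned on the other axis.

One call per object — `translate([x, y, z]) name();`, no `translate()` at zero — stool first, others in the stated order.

stool();
translate([0, 330, 0]) ladder();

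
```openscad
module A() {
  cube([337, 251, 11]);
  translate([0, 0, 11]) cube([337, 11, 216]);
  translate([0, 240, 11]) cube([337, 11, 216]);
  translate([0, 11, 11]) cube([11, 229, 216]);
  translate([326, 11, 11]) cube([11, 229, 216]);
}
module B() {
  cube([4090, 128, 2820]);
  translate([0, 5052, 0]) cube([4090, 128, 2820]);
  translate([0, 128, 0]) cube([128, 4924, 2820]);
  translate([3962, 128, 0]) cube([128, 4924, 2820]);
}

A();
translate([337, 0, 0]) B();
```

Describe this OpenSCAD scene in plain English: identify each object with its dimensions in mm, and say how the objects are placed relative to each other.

A is an open-topped rectangular box: outside dimensions 337×251×227 mm, with a uniform wall and base thickness of 11 mm. The base is a full 337×251 slab on the floor; four walls sit on top of the base. The front and back walls (the −y and +y sides) span the full width; the two side walls fit between them.

B is a box-shaped house frame (walls only): outside footprint 4090×5180 mm, wall height 2820 mm, wall thickness 128 mm. The two y-facing walls run the full x-width; the two x-facing walls fit between the inner faces of the y-facing walls.

The house frame is against the open box's +x side, with their −y faces flush.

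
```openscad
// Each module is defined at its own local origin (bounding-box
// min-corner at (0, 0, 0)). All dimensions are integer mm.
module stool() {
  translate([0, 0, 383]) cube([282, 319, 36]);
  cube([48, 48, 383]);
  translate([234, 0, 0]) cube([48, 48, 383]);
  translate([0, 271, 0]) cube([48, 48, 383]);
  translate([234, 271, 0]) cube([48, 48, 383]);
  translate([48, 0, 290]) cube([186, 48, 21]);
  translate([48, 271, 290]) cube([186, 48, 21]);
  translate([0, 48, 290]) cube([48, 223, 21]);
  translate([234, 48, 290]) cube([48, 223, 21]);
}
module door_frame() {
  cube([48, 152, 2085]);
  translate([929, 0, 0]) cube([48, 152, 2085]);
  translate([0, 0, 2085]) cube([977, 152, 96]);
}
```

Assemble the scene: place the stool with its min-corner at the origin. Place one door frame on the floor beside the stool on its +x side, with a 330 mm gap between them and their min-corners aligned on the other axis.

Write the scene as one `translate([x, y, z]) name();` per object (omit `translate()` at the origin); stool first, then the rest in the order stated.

stool();
translate([612, 0, 0]) door_frame();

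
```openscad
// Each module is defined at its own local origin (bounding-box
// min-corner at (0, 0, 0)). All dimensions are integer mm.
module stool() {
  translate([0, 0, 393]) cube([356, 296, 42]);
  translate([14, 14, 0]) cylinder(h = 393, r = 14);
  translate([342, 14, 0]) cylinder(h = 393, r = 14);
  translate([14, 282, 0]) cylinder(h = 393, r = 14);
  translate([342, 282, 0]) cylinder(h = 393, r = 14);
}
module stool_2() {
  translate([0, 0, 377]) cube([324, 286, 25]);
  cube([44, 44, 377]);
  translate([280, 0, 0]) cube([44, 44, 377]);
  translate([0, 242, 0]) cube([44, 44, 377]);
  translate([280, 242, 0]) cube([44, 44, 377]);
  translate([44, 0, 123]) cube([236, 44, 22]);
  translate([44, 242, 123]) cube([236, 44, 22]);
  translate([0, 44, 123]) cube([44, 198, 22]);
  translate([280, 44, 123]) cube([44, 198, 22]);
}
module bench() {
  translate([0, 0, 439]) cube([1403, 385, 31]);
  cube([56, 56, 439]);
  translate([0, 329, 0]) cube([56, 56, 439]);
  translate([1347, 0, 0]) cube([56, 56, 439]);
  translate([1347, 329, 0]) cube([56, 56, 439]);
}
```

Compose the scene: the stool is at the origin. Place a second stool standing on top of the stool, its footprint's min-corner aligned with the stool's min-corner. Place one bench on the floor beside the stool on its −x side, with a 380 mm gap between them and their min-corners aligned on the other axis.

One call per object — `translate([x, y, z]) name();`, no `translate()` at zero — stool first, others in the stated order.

stool();
translate([0, 0, 435]) stool_2();
translate([-1783, 0, 0]) bench();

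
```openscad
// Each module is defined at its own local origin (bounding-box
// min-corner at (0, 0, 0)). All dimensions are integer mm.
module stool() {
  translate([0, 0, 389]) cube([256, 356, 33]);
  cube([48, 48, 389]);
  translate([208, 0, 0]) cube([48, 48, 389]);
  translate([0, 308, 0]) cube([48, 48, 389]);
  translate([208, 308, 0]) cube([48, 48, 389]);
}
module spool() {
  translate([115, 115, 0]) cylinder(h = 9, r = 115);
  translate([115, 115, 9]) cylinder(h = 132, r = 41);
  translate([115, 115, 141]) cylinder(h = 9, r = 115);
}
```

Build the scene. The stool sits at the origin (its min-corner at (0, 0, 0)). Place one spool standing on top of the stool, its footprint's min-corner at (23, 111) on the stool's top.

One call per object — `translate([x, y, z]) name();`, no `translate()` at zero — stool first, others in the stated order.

stool();
translate([23, 111, 422]) spool();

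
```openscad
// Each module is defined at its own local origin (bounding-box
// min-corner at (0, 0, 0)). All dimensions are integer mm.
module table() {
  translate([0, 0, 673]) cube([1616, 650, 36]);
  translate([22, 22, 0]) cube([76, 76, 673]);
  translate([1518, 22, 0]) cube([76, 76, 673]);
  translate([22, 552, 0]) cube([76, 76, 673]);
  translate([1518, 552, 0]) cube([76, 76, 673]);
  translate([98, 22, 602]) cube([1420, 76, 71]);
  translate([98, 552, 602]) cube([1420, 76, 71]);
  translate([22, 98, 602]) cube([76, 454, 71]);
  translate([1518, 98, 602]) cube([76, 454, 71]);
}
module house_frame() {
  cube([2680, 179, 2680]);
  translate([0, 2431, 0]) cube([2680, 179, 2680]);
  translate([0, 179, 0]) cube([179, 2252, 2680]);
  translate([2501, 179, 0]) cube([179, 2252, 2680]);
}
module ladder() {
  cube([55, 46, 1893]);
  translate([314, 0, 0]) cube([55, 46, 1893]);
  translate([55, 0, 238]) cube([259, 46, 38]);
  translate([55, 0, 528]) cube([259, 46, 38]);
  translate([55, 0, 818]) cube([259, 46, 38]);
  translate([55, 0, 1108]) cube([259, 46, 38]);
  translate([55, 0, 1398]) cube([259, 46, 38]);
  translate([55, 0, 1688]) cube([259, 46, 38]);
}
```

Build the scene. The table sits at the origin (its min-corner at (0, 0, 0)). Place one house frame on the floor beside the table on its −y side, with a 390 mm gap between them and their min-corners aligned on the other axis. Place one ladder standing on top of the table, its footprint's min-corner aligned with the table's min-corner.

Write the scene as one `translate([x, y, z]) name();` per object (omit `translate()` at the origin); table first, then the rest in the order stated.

table();
translate([0, -3000, 0]) house_frame();
translate([0, 0, 709]) ladder();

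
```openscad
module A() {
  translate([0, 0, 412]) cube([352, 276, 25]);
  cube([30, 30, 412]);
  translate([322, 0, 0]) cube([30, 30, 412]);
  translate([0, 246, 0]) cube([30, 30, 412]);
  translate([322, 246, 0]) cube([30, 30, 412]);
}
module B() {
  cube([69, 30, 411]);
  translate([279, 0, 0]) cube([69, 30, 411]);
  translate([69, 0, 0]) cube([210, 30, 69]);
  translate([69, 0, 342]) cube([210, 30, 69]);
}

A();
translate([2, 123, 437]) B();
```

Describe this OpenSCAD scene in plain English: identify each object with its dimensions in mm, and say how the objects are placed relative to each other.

A is a four-legged stool. The seat is 352×276 mm, 25 mm thick, top at z = 437 mm. It stands on four square legs, each 30×30 mm in cross-section, from z = 0 to the seat underside, each flush with a corner of the seat.

B is a picture frame with a 210×273 mm rectangular opening (x by z) and a uniform 69 mm border on every side. Frame depth is 30 mm along y. It is built from two vertical stiles running the full outside height and two horizontal rails spanning the gap between the stiles.

The picture frame is on top of the stool, centred.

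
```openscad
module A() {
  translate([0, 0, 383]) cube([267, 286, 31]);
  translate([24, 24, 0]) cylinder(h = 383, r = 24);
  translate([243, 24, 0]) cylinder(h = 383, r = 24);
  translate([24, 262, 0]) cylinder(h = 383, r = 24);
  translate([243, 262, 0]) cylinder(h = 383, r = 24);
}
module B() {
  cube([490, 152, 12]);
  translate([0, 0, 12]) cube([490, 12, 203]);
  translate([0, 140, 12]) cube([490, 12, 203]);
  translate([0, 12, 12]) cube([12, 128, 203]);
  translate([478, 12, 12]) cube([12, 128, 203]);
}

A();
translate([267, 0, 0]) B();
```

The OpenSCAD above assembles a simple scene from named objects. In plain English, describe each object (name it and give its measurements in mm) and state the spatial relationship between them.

A is a four-legged stool. The seat is 267×286 mm, 31 mm thick, top at z = 414 mm. It stands on four round legs, each 48 mm in diameter, from z = 0 to the seat underside, each leg's axis is inset half a diameter from the nearest pair of seat edges (so the leg's bounding box is flush with the corner).

B is an open storage box with external size 490×152×215 mm and wall thickness 12 mm (the base is also 12 mm thick). The base covers the whole footprint; the four walls stand on the base, with the y-facing walls full-width and the x-facing walls fitting between their inner faces.

The open box is against the stool's +x side, with their −y faces flush.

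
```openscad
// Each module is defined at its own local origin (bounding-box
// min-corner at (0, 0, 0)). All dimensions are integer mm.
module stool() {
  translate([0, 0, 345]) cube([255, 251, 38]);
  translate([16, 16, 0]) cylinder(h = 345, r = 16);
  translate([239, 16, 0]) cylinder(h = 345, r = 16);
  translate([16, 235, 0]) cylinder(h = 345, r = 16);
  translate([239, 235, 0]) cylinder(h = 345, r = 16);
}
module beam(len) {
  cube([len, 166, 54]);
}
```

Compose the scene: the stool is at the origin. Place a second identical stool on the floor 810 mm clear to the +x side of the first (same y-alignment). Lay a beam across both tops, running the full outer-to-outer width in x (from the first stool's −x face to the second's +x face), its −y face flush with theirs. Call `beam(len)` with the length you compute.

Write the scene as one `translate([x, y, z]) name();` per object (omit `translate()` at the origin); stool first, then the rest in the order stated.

stool();
translate([1065, 0, 0]) stool();
translate([0, 0, 383]) beam(1320);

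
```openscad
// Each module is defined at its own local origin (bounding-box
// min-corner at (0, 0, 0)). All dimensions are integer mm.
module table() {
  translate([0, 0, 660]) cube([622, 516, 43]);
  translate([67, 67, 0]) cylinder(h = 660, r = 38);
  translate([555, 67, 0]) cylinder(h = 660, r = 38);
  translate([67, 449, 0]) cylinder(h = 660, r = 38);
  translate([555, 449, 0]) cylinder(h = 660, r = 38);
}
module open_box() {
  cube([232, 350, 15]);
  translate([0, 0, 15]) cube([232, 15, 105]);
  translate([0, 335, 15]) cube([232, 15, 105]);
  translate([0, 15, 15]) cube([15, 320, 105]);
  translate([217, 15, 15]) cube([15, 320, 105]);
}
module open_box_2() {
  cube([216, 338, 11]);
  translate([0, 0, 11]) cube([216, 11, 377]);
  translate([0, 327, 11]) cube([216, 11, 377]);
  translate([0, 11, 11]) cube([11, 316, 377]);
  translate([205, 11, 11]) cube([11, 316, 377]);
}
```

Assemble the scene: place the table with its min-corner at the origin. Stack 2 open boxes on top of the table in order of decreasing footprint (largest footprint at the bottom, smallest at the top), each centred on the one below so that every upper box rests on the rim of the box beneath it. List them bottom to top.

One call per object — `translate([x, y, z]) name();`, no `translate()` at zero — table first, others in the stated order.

table();
translate([195, 83, 703]) open_box();
translate([203, 89, 823]) open_box_2();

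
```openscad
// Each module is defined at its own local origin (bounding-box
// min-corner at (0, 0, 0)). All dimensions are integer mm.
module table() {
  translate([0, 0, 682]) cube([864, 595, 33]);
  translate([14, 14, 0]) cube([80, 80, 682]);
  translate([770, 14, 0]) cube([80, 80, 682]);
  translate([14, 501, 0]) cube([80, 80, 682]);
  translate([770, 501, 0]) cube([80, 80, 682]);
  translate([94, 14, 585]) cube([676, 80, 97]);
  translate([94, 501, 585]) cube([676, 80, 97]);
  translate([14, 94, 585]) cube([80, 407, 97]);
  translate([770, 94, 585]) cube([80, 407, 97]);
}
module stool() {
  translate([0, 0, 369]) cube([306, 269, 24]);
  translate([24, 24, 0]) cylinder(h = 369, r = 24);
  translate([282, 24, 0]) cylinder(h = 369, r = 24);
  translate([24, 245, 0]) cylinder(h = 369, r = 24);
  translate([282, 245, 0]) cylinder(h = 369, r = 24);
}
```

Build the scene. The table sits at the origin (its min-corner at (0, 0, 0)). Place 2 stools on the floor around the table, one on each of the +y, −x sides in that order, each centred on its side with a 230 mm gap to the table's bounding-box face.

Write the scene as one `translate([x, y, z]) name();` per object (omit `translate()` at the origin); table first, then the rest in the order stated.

table();
translate([279, 825, 0]) stool();
translate([-536, 163, 0]) stool();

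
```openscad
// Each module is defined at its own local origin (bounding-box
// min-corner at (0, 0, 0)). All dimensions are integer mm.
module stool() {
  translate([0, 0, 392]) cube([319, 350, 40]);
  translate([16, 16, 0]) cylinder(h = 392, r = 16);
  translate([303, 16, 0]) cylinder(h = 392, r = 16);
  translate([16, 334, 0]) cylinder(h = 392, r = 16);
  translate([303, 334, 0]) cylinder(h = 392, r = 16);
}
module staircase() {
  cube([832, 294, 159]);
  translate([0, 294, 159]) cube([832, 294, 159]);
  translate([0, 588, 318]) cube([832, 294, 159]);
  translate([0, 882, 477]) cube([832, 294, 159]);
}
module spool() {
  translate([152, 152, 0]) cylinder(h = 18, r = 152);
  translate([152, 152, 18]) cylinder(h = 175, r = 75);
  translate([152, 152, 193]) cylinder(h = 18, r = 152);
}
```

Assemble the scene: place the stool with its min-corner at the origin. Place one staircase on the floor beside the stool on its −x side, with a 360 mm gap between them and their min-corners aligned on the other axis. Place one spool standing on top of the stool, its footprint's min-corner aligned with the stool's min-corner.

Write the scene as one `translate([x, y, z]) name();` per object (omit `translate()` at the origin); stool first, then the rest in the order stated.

stool();
translate([-1192, 0, 0]) staircase();
translate([0, 0, 432]) spool();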